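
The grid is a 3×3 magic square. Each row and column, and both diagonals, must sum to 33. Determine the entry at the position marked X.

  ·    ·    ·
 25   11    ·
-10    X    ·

39

Using row 2: 25 + 11 + ? → (2,3) = 33 − 36 = -3.
Column 1: 25 + (-10) + ? = 33, so (1,1) = 18.
Main diagonal must total 33; the given cells sum to 29, so (3,3) = 4.
From anti-diagonal, 33 − (11 + (-10)) gives (1,3) = 32.
Row 1: 18 + 32 + ? = 33, so (1,2) = -17.
From row 3, 33 − (-10 + 4) gives (3,2) = 39.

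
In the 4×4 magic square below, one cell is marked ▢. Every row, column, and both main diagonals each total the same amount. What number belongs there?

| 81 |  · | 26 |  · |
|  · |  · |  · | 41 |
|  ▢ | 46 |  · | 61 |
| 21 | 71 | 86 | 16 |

56

Row 4 is complete and sums to 194; that is the magic constant.
The remaining cell in column 4 is (1,4) = 194 − 118 = 76.
Using anti-diagonal: 76 + 46 + 21 + ? → (2,3) = 194 − 143 = 51.
From row 1, 194 − (81 + 26 + 76) gives (1,2) = 11.
From column 2, 194 − (11 + 46 + 71) gives (2,2) = 66.
Column 3: 26 + 51 + 86 + ? = 194, so (3,3) = 31.
Row 2: 66 + 51 + 41 + ? = 194, so (2,1) = 36.
The remaining cell in row 3 is (3,1) = 194 − 138 = 56.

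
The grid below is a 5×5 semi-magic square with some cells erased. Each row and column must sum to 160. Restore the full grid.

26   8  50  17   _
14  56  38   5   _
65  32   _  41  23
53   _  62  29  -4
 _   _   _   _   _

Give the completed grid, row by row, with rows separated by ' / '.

26 8 50 17 59 / 14 56 38 5 47 / 65 32 -1 41 23 / 53 20 62 29 -4 / 2 44 11 68 35

Row 1 needs 160; the known cells sum to 101, so (1,5) = 59.
Using row 2: 14 + 56 + 38 + 5 + ? → (2,5) = 160 − 113 = 47.
Using row 3: 65 + 32 + 41 + 23 + ? → (3,3) = 160 − 161 = -1.
Row 4 must total 160; the given cells sum to 140, so (4,2) = 20.
Column 1 must total 160; the given cells sum to 158, so (5,1) = 2.
Column 2 must total 160; the given cells sum to 116, so (5,2) = 44.
Using column 3: 50 + 38 + (-1) + 62 + ? → (5,3) = 160 − 149 = 11.
From column 4, 160 − (17 + 5 + 41 + 29) gives (5,4) = 68.
The remaining cell in column 5 is (5,5) = 160 − 125 = 35.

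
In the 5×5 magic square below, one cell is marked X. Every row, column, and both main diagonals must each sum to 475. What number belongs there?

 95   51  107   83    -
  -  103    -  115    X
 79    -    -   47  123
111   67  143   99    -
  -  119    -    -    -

Row 1 must total 475; the given cells sum to 336, so (1,5) = 139.
From row 4, 475 − (111 + 67 + 143 + 99) gives (4,5) = 55.
Column 2: 51 + 103 + 67 + 119 + ? = 475, so (3,2) = 135.
Column 4: 83 + 115 + 47 + 99 + ? = 475, so (5,4) = 131.
From row 3, 475 − (79 + 135 + 47 + 123) gives (3,3) = 91.
Using main diagonal: 95 + 103 + 91 + 99 + ? → (5,5) = 475 − 388 = 87.
Anti-diagonal: 139 + 115 + 91 + 67 + ? = 475, so (5,1) = 63.
Using row 5: 63 + 119 + 131 + 87 + ? → (5,3) = 475 − 400 = 75.
Column 1 needs 475; the known cells sum to 348, so (2,1) = 127.
Column 3 needs 475; the known cells sum to 416, so (2,3) = 59.
The remaining cell in column 5 is (2,5) = 475 − 404 = 71.

71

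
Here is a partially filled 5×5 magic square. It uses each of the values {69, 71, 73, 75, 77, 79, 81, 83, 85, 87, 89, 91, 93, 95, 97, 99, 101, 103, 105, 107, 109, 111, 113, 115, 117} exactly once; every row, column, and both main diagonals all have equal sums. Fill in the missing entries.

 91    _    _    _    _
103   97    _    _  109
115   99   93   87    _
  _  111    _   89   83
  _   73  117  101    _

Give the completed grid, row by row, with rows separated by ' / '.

The 25 entries sum to 2325, so each line sums to 2325/5 = 465.
The remaining cell in row 3 is (3,5) = 465 − 394 = 71.
Using column 2: 97 + 99 + 111 + 73 + ? → (1,2) = 465 − 380 = 85.
The remaining cell in main diagonal is (5,5) = 465 − 370 = 95.
Row 5: 73 + 117 + 101 + 95 + ? = 465, so (5,1) = 79.
From column 1, 465 − (91 + 103 + 115 + 79) gives (4,1) = 77.
From column 5, 465 − (109 + 71 + 83 + 95) gives (1,5) = 107.
From anti-diagonal, 465 − (107 + 93 + 111 + 79) gives (2,4) = 75.
Using row 2: 103 + 97 + 75 + 109 + ? → (2,3) = 465 − 384 = 81.
Row 4 needs 465; the known cells sum to 360, so (4,3) = 105.
Column 3: 81 + 93 + 105 + 117 + ? = 465, so (1,3) = 69.
From column 4, 465 − (75 + 87 + 89 + 101) gives (1,4) = 113.

91 85 69 113 107 / 103 97 81 75 109 / 115 99 93 87 71 / 77 111 105 89 83 / 79 73 117 101 95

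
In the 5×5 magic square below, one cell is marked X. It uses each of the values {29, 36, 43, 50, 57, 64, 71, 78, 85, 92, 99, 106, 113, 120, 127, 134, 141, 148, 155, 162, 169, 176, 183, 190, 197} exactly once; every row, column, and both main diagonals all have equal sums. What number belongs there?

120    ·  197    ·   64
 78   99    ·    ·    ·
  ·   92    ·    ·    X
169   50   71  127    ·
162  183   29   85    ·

190

The 25 entries sum to 2825, so each line sums to 2825/5 = 565.
Row 4 must total 565; the given cells sum to 417, so (4,5) = 148.
From row 5, 565 − (162 + 183 + 29 + 85) gives (5,5) = 106.
The remaining cell in column 1 is (3,1) = 565 − 529 = 36.
Column 2: 99 + 92 + 50 + 183 + ? = 565, so (1,2) = 141.
Main diagonal must total 565; the given cells sum to 452, so (3,3) = 113.
Anti-diagonal must total 565; the given cells sum to 389, so (2,4) = 176.
Row 1 must total 565; the given cells sum to 522, so (1,4) = 43.
Using column 3: 197 + 113 + 71 + 29 + ? → (2,3) = 565 − 410 = 155.
Using column 4: 43 + 176 + 127 + 85 + ? → (3,4) = 565 − 431 = 134.
Using row 2: 78 + 99 + 155 + 176 + ? → (2,5) = 565 − 508 = 57.
The remaining cell in row 3 is (3,5) = 565 − 375 = 190.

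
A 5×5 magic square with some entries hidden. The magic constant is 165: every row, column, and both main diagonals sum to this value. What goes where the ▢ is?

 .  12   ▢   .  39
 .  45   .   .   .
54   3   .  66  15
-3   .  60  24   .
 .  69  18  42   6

Row 3 needs 165; the known cells sum to 138, so (3,3) = 27.
Row 5: 69 + 18 + 42 + 6 + ? = 165, so (5,1) = 30.
Column 2: 12 + 45 + 3 + 69 + ? = 165, so (4,2) = 36.
Main diagonal must total 165; the given cells sum to 102, so (1,1) = 63.
From anti-diagonal, 165 − (39 + 27 + 36 + 30) gives (2,4) = 33.
From row 4, 165 − (-3 + 36 + 60 + 24) gives (4,5) = 48.
The remaining cell in column 1 is (2,1) = 165 − 144 = 21.
Column 4: 33 + 66 + 24 + 42 + ? = 165, so (1,4) = 0.
Column 5 must total 165; the given cells sum to 108, so (2,5) = 57.
Row 1: 63 + 12 + 0 + 39 + ? = 165, so (1,3) = 51.

51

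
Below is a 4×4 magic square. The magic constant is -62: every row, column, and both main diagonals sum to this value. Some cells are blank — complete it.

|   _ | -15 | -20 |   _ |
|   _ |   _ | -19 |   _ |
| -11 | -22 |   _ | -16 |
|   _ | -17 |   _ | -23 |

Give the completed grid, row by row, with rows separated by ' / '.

-18 -15 -20 -9 / -21 -8 -19 -14 / -11 -22 -13 -16 / -12 -17 -10 -23

From row 3, -62 − (-11 + (-22) + (-16)) gives (3,3) = -13.
Column 2: -15 + (-22) + (-17) + ? = -62, so (2,2) = -8.
Using column 3: -20 + (-19) + (-13) + ? → (4,3) = -62 − (-52) = -10.
Main diagonal must total -62; the given cells sum to -44, so (1,1) = -18.
Row 1 must total -62; the given cells sum to -53, so (1,4) = -9.
Row 4 needs -62; the known cells sum to -50, so (4,1) = -12.
Column 1 needs -62; the known cells sum to -41, so (2,1) = -21.
Using column 4: -9 + (-16) + (-23) + ? → (2,4) = -62 − (-48) = -14.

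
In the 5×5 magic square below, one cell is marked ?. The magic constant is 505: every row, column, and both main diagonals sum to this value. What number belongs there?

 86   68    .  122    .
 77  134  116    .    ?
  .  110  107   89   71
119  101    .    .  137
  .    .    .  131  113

80

Using row 3: 110 + 107 + 89 + 71 + ? → (3,1) = 505 − 377 = 128.
Using column 1: 86 + 77 + 128 + 119 + ? → (5,1) = 505 − 410 = 95.
The remaining cell in column 2 is (5,2) = 505 − 413 = 92.
Main diagonal must total 505; the given cells sum to 440, so (4,4) = 65.
Row 4 must total 505; the given cells sum to 422, so (4,3) = 83.
Row 5 needs 505; the known cells sum to 431, so (5,3) = 74.
Column 3: 116 + 107 + 83 + 74 + ? = 505, so (1,3) = 125.
Column 4 must total 505; the given cells sum to 407, so (2,4) = 98.
Using anti-diagonal: 98 + 107 + 101 + 95 + ? → (1,5) = 505 − 401 = 104.
The remaining cell in row 2 is (2,5) = 505 − 425 = 80.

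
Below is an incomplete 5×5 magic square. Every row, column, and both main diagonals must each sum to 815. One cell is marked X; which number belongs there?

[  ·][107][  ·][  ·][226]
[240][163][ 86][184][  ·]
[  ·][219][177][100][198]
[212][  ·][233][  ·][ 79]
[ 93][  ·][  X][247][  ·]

The remaining cell in row 2 is (2,5) = 815 − 673 = 142.
Row 3 must total 815; the given cells sum to 694, so (3,1) = 121.
Column 1 must total 815; the given cells sum to 666, so (1,1) = 149.
Column 5 needs 815; the known cells sum to 645, so (5,5) = 170.
From main diagonal, 815 − (149 + 163 + 177 + 170) gives (4,4) = 156.
The remaining cell in anti-diagonal is (4,2) = 815 − 680 = 135.
From column 2, 815 − (107 + 163 + 219 + 135) gives (5,2) = 191.
The remaining cell in column 4 is (1,4) = 815 − 687 = 128.
From row 1, 815 − (149 + 107 + 128 + 226) gives (1,3) = 205.
Row 5: 93 + 191 + 247 + 170 + ? = 815, so (5,3) = 114.

114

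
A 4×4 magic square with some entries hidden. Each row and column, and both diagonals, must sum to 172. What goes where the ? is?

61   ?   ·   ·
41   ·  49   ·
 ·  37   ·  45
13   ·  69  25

17

Row 4 needs 172; the known cells sum to 107, so (4,2) = 65.
Column 1: 61 + 41 + 13 + ? = 172, so (3,1) = 57.
From anti-diagonal, 172 − (49 + 37 + 13) gives (1,4) = 73.
Using row 3: 57 + 37 + 45 + ? → (3,3) = 172 − 139 = 33.
Column 3: 49 + 33 + 69 + ? = 172, so (1,3) = 21.
Column 4 must total 172; the given cells sum to 143, so (2,4) = 29.
Main diagonal must total 172; the given cells sum to 119, so (2,2) = 53.
Row 1: 61 + 21 + 73 + ? = 172, so (1,2) = 17.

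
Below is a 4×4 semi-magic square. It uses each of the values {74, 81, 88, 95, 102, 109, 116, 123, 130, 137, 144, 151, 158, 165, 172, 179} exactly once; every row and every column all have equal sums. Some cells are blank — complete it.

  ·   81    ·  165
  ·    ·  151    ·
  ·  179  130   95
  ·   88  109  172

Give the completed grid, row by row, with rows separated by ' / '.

144 81 116 165 / 123 158 151 74 / 102 179 130 95 / 137 88 109 172

The 16 entries sum to 2024, so each line sums to 2024/4 = 506.
Row 3 needs 506; the known cells sum to 404, so (3,1) = 102.
Using row 4: 88 + 109 + 172 + ? → (4,1) = 506 − 369 = 137.
Column 2 must total 506; the given cells sum to 348, so (2,2) = 158.
The remaining cell in column 3 is (1,3) = 506 − 390 = 116.
Column 4 needs 506; the known cells sum to 432, so (2,4) = 74.
Using row 1: 81 + 116 + 165 + ? → (1,1) = 506 − 362 = 144.
Using row 2: 158 + 151 + 74 + ? → (2,1) = 506 − 383 = 123.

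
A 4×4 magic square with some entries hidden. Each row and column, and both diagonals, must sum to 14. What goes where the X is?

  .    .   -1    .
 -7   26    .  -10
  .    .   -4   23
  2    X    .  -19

17

Row 2 must total 14; the given cells sum to 9, so (2,3) = 5.
Column 3 must total 14; the given cells sum to 0, so (4,3) = 14.
Column 4 needs 14; the known cells sum to -6, so (1,4) = 20.
Using main diagonal: 26 + (-4) + (-19) + ? → (1,1) = 14 − 3 = 11.
Anti-diagonal must total 14; the given cells sum to 27, so (3,2) = -13.
Row 1: 11 + (-1) + 20 + ? = 14, so (1,2) = -16.
Row 3 needs 14; the known cells sum to 6, so (3,1) = 8.
Row 4 must total 14; the given cells sum to -3, so (4,2) = 17.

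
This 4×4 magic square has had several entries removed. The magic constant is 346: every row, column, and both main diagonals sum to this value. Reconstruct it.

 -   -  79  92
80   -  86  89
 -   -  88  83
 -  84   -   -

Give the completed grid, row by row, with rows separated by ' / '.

85 90 79 92 / 80 91 86 89 / 94 81 88 83 / 87 84 93 82

From row 2, 346 − (80 + 86 + 89) gives (2,2) = 91.
Column 3 must total 346; the given cells sum to 253, so (4,3) = 93.
The remaining cell in column 4 is (4,4) = 346 − 264 = 82.
Main diagonal: 91 + 88 + 82 + ? = 346, so (1,1) = 85.
Row 1: 85 + 79 + 92 + ? = 346, so (1,2) = 90.
From row 4, 346 − (84 + 93 + 82) gives (4,1) = 87.
Column 1 needs 346; the known cells sum to 252, so (3,1) = 94.
Using column 2: 90 + 91 + 84 + ? → (3,2) = 346 − 265 = 81.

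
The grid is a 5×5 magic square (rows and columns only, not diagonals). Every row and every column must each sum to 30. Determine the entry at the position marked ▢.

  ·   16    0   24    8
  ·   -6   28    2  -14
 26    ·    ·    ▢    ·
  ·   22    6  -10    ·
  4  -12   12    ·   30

18

From row 1, 30 − (16 + 0 + 24 + 8) gives (1,1) = -18.
Row 2: -6 + 28 + 2 + (-14) + ? = 30, so (2,1) = 20.
Row 5 must total 30; the given cells sum to 34, so (5,4) = -4.
Column 1 must total 30; the given cells sum to 32, so (4,1) = -2.
Column 2 needs 30; the known cells sum to 20, so (3,2) = 10.
Column 3 needs 30; the known cells sum to 46, so (3,3) = -16.
Column 4: 24 + 2 + (-10) + (-4) + ? = 30, so (3,4) = 18.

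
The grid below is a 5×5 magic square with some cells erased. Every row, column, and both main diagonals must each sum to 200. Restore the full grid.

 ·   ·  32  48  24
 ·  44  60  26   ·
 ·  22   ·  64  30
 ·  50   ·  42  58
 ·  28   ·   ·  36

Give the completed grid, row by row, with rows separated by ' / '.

Column 2: 44 + 22 + 50 + 28 + ? = 200, so (1,2) = 56.
Column 4 needs 200; the known cells sum to 180, so (5,4) = 20.
From column 5, 200 − (24 + 30 + 58 + 36) gives (2,5) = 52.
Row 1 must total 200; the given cells sum to 160, so (1,1) = 40.
Row 2 must total 200; the given cells sum to 182, so (2,1) = 18.
The remaining cell in main diagonal is (3,3) = 200 − 162 = 38.
Anti-diagonal must total 200; the given cells sum to 138, so (5,1) = 62.
The remaining cell in row 3 is (3,1) = 200 − 154 = 46.
Using row 5: 62 + 28 + 20 + 36 + ? → (5,3) = 200 − 146 = 54.
Column 1 needs 200; the known cells sum to 166, so (4,1) = 34.
Column 3 must total 200; the given cells sum to 184, so (4,3) = 16.

40 56 32 48 24 / 18 44 60 26 52 / 46 22 38 64 30 / 34 50 16 42 58 / 62 28 54 20 36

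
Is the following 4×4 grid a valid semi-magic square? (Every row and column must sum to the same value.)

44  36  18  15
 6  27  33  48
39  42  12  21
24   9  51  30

No — row 2 sums to 114 but column 1 sums to 113.

Row 1: 44 + 36 + 18 + 15 = 113.
Row 2: 6 + 27 + 33 + 48 = 114.
Row 3: 39 + 42 + 12 + 21 = 114.
Row 4: 24 + 9 + 51 + 30 = 114.
Column 1: 44 + 6 + 39 + 24 = 113.
Column 2: 36 + 27 + 42 + 9 = 114.
Column 3: 18 + 33 + 12 + 51 = 114.
Column 4: 15 + 48 + 21 + 30 = 114.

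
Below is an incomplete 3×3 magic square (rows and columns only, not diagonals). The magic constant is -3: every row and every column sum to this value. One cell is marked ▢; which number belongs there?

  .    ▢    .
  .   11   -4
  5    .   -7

-13

Row 2 must total -3; the given cells sum to 7, so (2,1) = -10.
Using row 3: 5 + (-7) + ? → (3,2) = -3 − (-2) = -1.
From column 1, -3 − (-10 + 5) gives (1,1) = 2.
Using column 2: 11 + (-1) + ? → (1,2) = -3 − 10 = -13.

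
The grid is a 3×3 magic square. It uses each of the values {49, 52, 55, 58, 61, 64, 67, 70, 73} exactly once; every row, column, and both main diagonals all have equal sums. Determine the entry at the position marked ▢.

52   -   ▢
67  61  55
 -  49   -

The 9 entries sum to 549, so each line sums to 549/3 = 183.
The remaining cell in column 1 is (3,1) = 183 − 119 = 64.
Using column 2: 61 + 49 + ? → (1,2) = 183 − 110 = 73.
Using main diagonal: 52 + 61 + ? → (3,3) = 183 − 113 = 70.
The remaining cell in anti-diagonal is (1,3) = 183 − 125 = 58.

58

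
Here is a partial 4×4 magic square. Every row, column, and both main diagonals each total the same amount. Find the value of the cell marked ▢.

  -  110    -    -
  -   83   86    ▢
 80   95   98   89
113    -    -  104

Row 3 is complete and sums to 362; that is the magic constant.
Column 2 must total 362; the given cells sum to 288, so (4,2) = 74.
The remaining cell in main diagonal is (1,1) = 362 − 285 = 77.
Anti-diagonal must total 362; the given cells sum to 294, so (1,4) = 68.
From row 1, 362 − (77 + 110 + 68) gives (1,3) = 107.
Row 4: 113 + 74 + 104 + ? = 362, so (4,3) = 71.
Column 1: 77 + 80 + 113 + ? = 362, so (2,1) = 92.
Column 4 needs 362; the known cells sum to 261, so (2,4) = 101.

101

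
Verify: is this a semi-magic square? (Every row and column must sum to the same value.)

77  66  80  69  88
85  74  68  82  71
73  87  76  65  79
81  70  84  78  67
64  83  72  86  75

Yes

Row 1: 77 + 66 + 80 + 69 + 88 = 380.
Row 2: 85 + 74 + 68 + 82 + 71 = 380.
Row 3: 73 + 87 + 76 + 65 + 79 = 380.
Row 4: 81 + 70 + 84 + 78 + 67 = 380.
Row 5: 64 + 83 + 72 + 86 + 75 = 380.
Column 1: 77 + 85 + 73 + 81 + 64 = 380.
Column 2: 66 + 74 + 87 + 70 + 83 = 380.
Column 3: 80 + 68 + 76 + 84 + 72 = 380.
Column 4: 69 + 82 + 65 + 78 + 86 = 380.
Column 5: 88 + 71 + 79 + 67 + 75 = 380.
All lines sum to 380.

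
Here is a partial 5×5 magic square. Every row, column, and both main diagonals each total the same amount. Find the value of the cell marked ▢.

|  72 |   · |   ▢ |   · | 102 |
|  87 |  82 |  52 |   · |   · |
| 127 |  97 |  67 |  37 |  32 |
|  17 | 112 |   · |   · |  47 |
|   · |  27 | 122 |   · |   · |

Row 3 is complete and sums to 360; that is the magic constant.
Column 1: 72 + 87 + 127 + 17 + ? = 360, so (5,1) = 57.
From column 2, 360 − (82 + 97 + 112 + 27) gives (1,2) = 42.
Using anti-diagonal: 102 + 67 + 112 + 57 + ? → (2,4) = 360 − 338 = 22.
Using row 2: 87 + 82 + 52 + 22 + ? → (2,5) = 360 − 243 = 117.
The remaining cell in column 5 is (5,5) = 360 − 298 = 62.
Main diagonal needs 360; the known cells sum to 283, so (4,4) = 77.
Row 4 must total 360; the given cells sum to 253, so (4,3) = 107.
Row 5: 57 + 27 + 122 + 62 + ? = 360, so (5,4) = 92.
From column 3, 360 − (52 + 67 + 107 + 122) gives (1,3) = 12.

12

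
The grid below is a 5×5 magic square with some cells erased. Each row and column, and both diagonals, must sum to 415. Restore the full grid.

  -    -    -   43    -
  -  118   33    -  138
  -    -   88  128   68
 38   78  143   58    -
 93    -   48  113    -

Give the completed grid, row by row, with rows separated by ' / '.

The remaining cell in row 4 is (4,5) = 415 − 317 = 98.
Column 3: 33 + 88 + 143 + 48 + ? = 415, so (1,3) = 103.
Column 4 needs 415; the known cells sum to 342, so (2,4) = 73.
Anti-diagonal: 73 + 88 + 78 + 93 + ? = 415, so (1,5) = 83.
Row 2 needs 415; the known cells sum to 362, so (2,1) = 53.
Using column 5: 83 + 138 + 68 + 98 + ? → (5,5) = 415 − 387 = 28.
Using main diagonal: 118 + 88 + 58 + 28 + ? → (1,1) = 415 − 292 = 123.
From row 1, 415 − (123 + 103 + 43 + 83) gives (1,2) = 63.
Row 5 needs 415; the known cells sum to 282, so (5,2) = 133.
Column 1: 123 + 53 + 38 + 93 + ? = 415, so (3,1) = 108.
Column 2: 63 + 118 + 78 + 133 + ? = 415, so (3,2) = 23.

123 63 103 43 83 / 53 118 33 73 138 / 108 23 88 128 68 / 38 78 143 58 98 / 93 133 48 113 28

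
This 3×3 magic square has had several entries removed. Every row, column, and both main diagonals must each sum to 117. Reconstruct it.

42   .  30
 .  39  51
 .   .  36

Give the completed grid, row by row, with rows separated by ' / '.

42 45 30 / 27 39 51 / 48 33 36

Row 1 needs 117; the known cells sum to 72, so (1,2) = 45.
From row 2, 117 − (39 + 51) gives (2,1) = 27.
The remaining cell in column 1 is (3,1) = 117 − 69 = 48.
From column 2, 117 − (45 + 39) gives (3,2) = 33.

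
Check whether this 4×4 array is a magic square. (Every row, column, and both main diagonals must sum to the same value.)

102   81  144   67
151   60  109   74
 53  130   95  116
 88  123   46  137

Yes

Row 1: 102 + 81 + 144 + 67 = 394.
Row 2: 151 + 60 + 109 + 74 = 394.
Row 3: 53 + 130 + 95 + 116 = 394.
Row 4: 88 + 123 + 46 + 137 = 394.
Column 1: 102 + 151 + 53 + 88 = 394.
Column 2: 81 + 60 + 130 + 123 = 394.
Column 3: 144 + 109 + 95 + 46 = 394.
Column 4: 67 + 74 + 116 + 137 = 394.
Main diagonal: 102 + 60 + 95 + 137 = 394.
Anti-diagonal: 67 + 109 + 130 + 88 = 394.
All lines sum to 394.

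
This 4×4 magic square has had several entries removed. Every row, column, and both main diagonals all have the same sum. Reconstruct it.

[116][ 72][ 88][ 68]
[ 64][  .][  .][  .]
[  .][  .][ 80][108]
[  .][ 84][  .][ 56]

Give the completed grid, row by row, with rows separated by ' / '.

116 72 88 68 / 64 92 76 112 / 60 96 80 108 / 104 84 100 56

Row 1 is already complete: 116 + 72 + 88 + 68 = 344, so that is the magic constant.
From column 4, 344 − (68 + 108 + 56) gives (2,4) = 112.
Main diagonal: 116 + 80 + 56 + ? = 344, so (2,2) = 92.
The remaining cell in row 2 is (2,3) = 344 − 268 = 76.
Column 2 must total 344; the given cells sum to 248, so (3,2) = 96.
The remaining cell in column 3 is (4,3) = 344 − 244 = 100.
Anti-diagonal needs 344; the known cells sum to 240, so (4,1) = 104.
From row 3, 344 − (96 + 80 + 108) gives (3,1) = 60.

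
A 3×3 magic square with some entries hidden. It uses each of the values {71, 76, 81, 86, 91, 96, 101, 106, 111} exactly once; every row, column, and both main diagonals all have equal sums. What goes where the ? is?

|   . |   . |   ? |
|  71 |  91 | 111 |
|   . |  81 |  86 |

The 9 entries sum to 819, so each line sums to 819/3 = 273.
Using row 3: 81 + 86 + ? → (3,1) = 273 − 167 = 106.
The remaining cell in column 1 is (1,1) = 273 − 177 = 96.
Using column 2: 91 + 81 + ? → (1,2) = 273 − 172 = 101.
Using column 3: 111 + 86 + ? → (1,3) = 273 − 197 = 76.

76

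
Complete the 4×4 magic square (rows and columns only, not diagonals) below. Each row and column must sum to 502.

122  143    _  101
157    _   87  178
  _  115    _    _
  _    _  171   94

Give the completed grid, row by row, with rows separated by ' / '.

122 143 136 101 / 157 80 87 178 / 150 115 108 129 / 73 164 171 94

From row 1, 502 − (122 + 143 + 101) gives (1,3) = 136.
Using row 2: 157 + 87 + 178 + ? → (2,2) = 502 − 422 = 80.
The remaining cell in column 2 is (4,2) = 502 − 338 = 164.
Column 3: 136 + 87 + 171 + ? = 502, so (3,3) = 108.
The remaining cell in column 4 is (3,4) = 502 − 373 = 129.
From row 3, 502 − (115 + 108 + 129) gives (3,1) = 150.
Row 4 needs 502; the known cells sum to 429, so (4,1) = 73.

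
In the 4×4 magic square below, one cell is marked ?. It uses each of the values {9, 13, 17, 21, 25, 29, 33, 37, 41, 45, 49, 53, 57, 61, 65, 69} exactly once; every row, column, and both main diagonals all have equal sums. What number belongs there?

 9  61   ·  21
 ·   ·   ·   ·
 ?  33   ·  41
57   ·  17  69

The 16 entries sum to 624, so each line sums to 624/4 = 156.
Row 1 must total 156; the given cells sum to 91, so (1,3) = 65.
Row 4 needs 156; the known cells sum to 143, so (4,2) = 13.
The remaining cell in column 2 is (2,2) = 156 − 107 = 49.
Column 4: 21 + 41 + 69 + ? = 156, so (2,4) = 25.
The remaining cell in main diagonal is (3,3) = 156 − 127 = 29.
Using anti-diagonal: 21 + 33 + 57 + ? → (2,3) = 156 − 111 = 45.
Row 2 needs 156; the known cells sum to 119, so (2,1) = 37.
Row 3 must total 156; the given cells sum to 103, so (3,1) = 53.

53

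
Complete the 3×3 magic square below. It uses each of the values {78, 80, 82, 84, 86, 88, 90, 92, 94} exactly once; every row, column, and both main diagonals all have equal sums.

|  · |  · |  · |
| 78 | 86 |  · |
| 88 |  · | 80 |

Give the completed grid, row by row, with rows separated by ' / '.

92 82 84 / 78 86 94 / 88 90 80

The 9 entries sum to 774, so each line sums to 774/3 = 258.
Row 2 must total 258; the given cells sum to 164, so (2,3) = 94.
Using row 3: 88 + 80 + ? → (3,2) = 258 − 168 = 90.
Column 1 needs 258; the known cells sum to 166, so (1,1) = 92.
Column 2: 86 + 90 + ? = 258, so (1,2) = 82.
From column 3, 258 − (94 + 80) gives (1,3) = 84.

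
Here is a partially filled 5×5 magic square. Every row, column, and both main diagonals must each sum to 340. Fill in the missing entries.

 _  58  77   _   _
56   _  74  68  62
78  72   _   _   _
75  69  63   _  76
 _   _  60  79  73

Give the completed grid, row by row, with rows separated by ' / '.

From row 2, 340 − (56 + 74 + 68 + 62) gives (2,2) = 80.
The remaining cell in row 4 is (4,4) = 340 − 283 = 57.
Column 2 must total 340; the given cells sum to 279, so (5,2) = 61.
From column 3, 340 − (77 + 74 + 63 + 60) gives (3,3) = 66.
Using main diagonal: 80 + 66 + 57 + 73 + ? → (1,1) = 340 − 276 = 64.
From row 5, 340 − (61 + 60 + 79 + 73) gives (5,1) = 67.
Anti-diagonal: 68 + 66 + 69 + 67 + ? = 340, so (1,5) = 70.
The remaining cell in row 1 is (1,4) = 340 − 269 = 71.
Column 4: 71 + 68 + 57 + 79 + ? = 340, so (3,4) = 65.
From column 5, 340 − (70 + 62 + 76 + 73) gives (3,5) = 59.

64 58 77 71 70 / 56 80 74 68 62 / 78 72 66 65 59 / 75 69 63 57 76 / 67 61 60 79 73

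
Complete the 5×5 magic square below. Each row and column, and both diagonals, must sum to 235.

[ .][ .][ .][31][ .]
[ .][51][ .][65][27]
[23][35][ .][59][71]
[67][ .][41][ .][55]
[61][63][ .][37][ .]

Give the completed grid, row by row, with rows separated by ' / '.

Using row 3: 23 + 35 + 59 + 71 + ? → (3,3) = 235 − 188 = 47.
Column 4 must total 235; the given cells sum to 192, so (4,4) = 43.
Row 4: 67 + 41 + 43 + 55 + ? = 235, so (4,2) = 29.
From column 2, 235 − (51 + 35 + 29 + 63) gives (1,2) = 57.
Using anti-diagonal: 65 + 47 + 29 + 61 + ? → (1,5) = 235 − 202 = 33.
Column 5 needs 235; the known cells sum to 186, so (5,5) = 49.
From main diagonal, 235 − (51 + 47 + 43 + 49) gives (1,1) = 45.
The remaining cell in row 1 is (1,3) = 235 − 166 = 69.
Row 5 must total 235; the given cells sum to 210, so (5,3) = 25.
Column 1 needs 235; the known cells sum to 196, so (2,1) = 39.
Using column 3: 69 + 47 + 41 + 25 + ? → (2,3) = 235 − 182 = 53.

45 57 69 31 33 / 39 51 53 65 27 / 23 35 47 59 71 / 67 29 41 43 55 / 61 63 25 37 49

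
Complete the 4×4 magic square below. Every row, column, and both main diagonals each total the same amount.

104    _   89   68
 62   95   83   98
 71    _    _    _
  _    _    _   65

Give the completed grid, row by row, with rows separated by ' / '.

Row 2 is already complete: 62 + 95 + 83 + 98 = 338, so that is the magic constant.
Row 1 needs 338; the known cells sum to 261, so (1,2) = 77.
Using column 1: 104 + 62 + 71 + ? → (4,1) = 338 − 237 = 101.
Using column 4: 68 + 98 + 65 + ? → (3,4) = 338 − 231 = 107.
Using main diagonal: 104 + 95 + 65 + ? → (3,3) = 338 − 264 = 74.
The remaining cell in anti-diagonal is (3,2) = 338 − 252 = 86.
The remaining cell in column 2 is (4,2) = 338 − 258 = 80.
Column 3 needs 338; the known cells sum to 246, so (4,3) = 92.

104 77 89 68 / 62 95 83 98 / 71 86 74 107 / 101 80 92 65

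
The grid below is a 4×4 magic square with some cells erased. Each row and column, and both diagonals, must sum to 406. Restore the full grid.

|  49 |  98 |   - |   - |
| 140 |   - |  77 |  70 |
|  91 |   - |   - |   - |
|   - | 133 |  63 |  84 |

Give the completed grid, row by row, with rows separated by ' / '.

Using row 2: 140 + 77 + 70 + ? → (2,2) = 406 − 287 = 119.
Row 4 must total 406; the given cells sum to 280, so (4,1) = 126.
Column 2 needs 406; the known cells sum to 350, so (3,2) = 56.
Main diagonal needs 406; the known cells sum to 252, so (3,3) = 154.
The remaining cell in anti-diagonal is (1,4) = 406 − 259 = 147.
The remaining cell in row 1 is (1,3) = 406 − 294 = 112.
Row 3 must total 406; the given cells sum to 301, so (3,4) = 105.

49 98 112 147 / 140 119 77 70 / 91 56 154 105 / 126 133 63 84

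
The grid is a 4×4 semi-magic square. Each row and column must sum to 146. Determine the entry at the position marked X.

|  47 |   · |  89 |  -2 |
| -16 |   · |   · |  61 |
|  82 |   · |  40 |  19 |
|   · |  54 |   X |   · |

-9

Row 1: 47 + 89 + (-2) + ? = 146, so (1,2) = 12.
Using row 3: 82 + 40 + 19 + ? → (3,2) = 146 − 141 = 5.
Column 1 must total 146; the given cells sum to 113, so (4,1) = 33.
From column 2, 146 − (12 + 5 + 54) gives (2,2) = 75.
From column 4, 146 − (-2 + 61 + 19) gives (4,4) = 68.
Row 2: -16 + 75 + 61 + ? = 146, so (2,3) = 26.
From row 4, 146 − (33 + 54 + 68) gives (4,3) = -9.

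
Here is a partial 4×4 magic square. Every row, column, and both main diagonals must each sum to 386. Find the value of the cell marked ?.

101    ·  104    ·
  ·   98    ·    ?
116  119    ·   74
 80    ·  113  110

Using row 3: 116 + 119 + 74 + ? → (3,3) = 386 − 309 = 77.
Row 4: 80 + 113 + 110 + ? = 386, so (4,2) = 83.
The remaining cell in column 1 is (2,1) = 386 − 297 = 89.
From column 2, 386 − (98 + 119 + 83) gives (1,2) = 86.
Column 3 must total 386; the given cells sum to 294, so (2,3) = 92.
Using anti-diagonal: 92 + 119 + 80 + ? → (1,4) = 386 − 291 = 95.
Row 2: 89 + 98 + 92 + ? = 386, so (2,4) = 107.

107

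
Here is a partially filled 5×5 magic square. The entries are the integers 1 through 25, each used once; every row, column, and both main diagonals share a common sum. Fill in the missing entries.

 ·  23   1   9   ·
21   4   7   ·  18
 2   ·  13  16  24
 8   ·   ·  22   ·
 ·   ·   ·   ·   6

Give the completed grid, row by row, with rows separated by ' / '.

20 23 1 9 12 / 21 4 7 15 18 / 2 10 13 16 24 / 8 11 19 22 5 / 14 17 25 3 6

The entries are 1 through 25, which sum to 325, so each line sums to 325/5 = 65.
From row 2, 65 − (21 + 4 + 7 + 18) gives (2,4) = 15.
The remaining cell in row 3 is (3,2) = 65 − 55 = 10.
Column 4: 9 + 15 + 16 + 22 + ? = 65, so (5,4) = 3.
The remaining cell in main diagonal is (1,1) = 65 − 45 = 20.
From row 1, 65 − (20 + 23 + 1 + 9) gives (1,5) = 12.
Column 1 must total 65; the given cells sum to 51, so (5,1) = 14.
Column 5 needs 65; the known cells sum to 60, so (4,5) = 5.
Using anti-diagonal: 12 + 15 + 13 + 14 + ? → (4,2) = 65 − 54 = 11.
The remaining cell in row 4 is (4,3) = 65 − 46 = 19.
Column 2 needs 65; the known cells sum to 48, so (5,2) = 17.
Column 3 must total 65; the given cells sum to 40, so (5,3) = 25.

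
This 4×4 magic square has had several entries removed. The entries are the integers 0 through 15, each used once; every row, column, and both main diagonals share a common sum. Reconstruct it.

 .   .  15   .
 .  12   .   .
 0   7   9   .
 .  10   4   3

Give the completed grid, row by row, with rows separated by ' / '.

6 1 15 8 / 11 12 2 5 / 0 7 9 14 / 13 10 4 3

The entries are 0 through 15, which sum to 120, so each line sums to 120/4 = 30.
The remaining cell in row 3 is (3,4) = 30 − 16 = 14.
From row 4, 30 − (10 + 4 + 3) gives (4,1) = 13.
Column 2: 12 + 7 + 10 + ? = 30, so (1,2) = 1.
The remaining cell in column 3 is (2,3) = 30 − 28 = 2.
Main diagonal needs 30; the known cells sum to 24, so (1,1) = 6.
Anti-diagonal needs 30; the known cells sum to 22, so (1,4) = 8.
Column 1 must total 30; the given cells sum to 19, so (2,1) = 11.
The remaining cell in column 4 is (2,4) = 30 − 25 = 5.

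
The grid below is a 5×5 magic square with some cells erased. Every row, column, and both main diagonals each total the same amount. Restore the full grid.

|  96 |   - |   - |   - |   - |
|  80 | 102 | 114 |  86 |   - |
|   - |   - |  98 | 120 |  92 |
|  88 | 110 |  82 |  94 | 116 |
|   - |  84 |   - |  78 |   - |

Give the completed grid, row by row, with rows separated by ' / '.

Row 4 is already complete: 88 + 110 + 82 + 94 + 116 = 490, so that is the magic constant.
The remaining cell in row 2 is (2,5) = 490 − 382 = 108.
Column 4 must total 490; the given cells sum to 378, so (1,4) = 112.
The remaining cell in main diagonal is (5,5) = 490 − 390 = 100.
Using column 5: 108 + 92 + 116 + 100 + ? → (1,5) = 490 − 416 = 74.
Anti-diagonal must total 490; the given cells sum to 368, so (5,1) = 122.
Row 5 must total 490; the given cells sum to 384, so (5,3) = 106.
The remaining cell in column 1 is (3,1) = 490 − 386 = 104.
Using column 3: 114 + 98 + 82 + 106 + ? → (1,3) = 490 − 400 = 90.
Row 1: 96 + 90 + 112 + 74 + ? = 490, so (1,2) = 118.
Using row 3: 104 + 98 + 120 + 92 + ? → (3,2) = 490 − 414 = 76.

96 118 90 112 74 / 80 102 114 86 108 / 104 76 98 120 92 / 88 110 82 94 116 / 122 84 106 78 100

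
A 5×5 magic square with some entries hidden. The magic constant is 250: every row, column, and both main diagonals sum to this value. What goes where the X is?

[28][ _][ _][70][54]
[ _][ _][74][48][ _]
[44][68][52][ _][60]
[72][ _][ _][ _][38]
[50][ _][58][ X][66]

From row 3, 250 − (44 + 68 + 52 + 60) gives (3,4) = 26.
Column 1 needs 250; the known cells sum to 194, so (2,1) = 56.
From column 5, 250 − (54 + 60 + 38 + 66) gives (2,5) = 32.
The remaining cell in anti-diagonal is (4,2) = 250 − 204 = 46.
Using row 2: 56 + 74 + 48 + 32 + ? → (2,2) = 250 − 210 = 40.
Main diagonal needs 250; the known cells sum to 186, so (4,4) = 64.
Row 4 must total 250; the given cells sum to 220, so (4,3) = 30.
From column 3, 250 − (74 + 52 + 30 + 58) gives (1,3) = 36.
Column 4 needs 250; the known cells sum to 208, so (5,4) = 42.

42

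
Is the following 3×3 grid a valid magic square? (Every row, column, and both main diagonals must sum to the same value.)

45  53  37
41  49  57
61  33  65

Row 1: 45 + 53 + 37 = 135.
Row 2: 41 + 49 + 57 = 147.
Row 3: 61 + 33 + 65 = 159.
Column 1: 45 + 41 + 61 = 147.
Column 2: 53 + 49 + 33 = 135.
Column 3: 37 + 57 + 65 = 159.
Main diagonal: 45 + 49 + 65 = 159.
Anti-diagonal: 37 + 49 + 61 = 147.

No — column 3 sums to 159 but column 1 sums to 147.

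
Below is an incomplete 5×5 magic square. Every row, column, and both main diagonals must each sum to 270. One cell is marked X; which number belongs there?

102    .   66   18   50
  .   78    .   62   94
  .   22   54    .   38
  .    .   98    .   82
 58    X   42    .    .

Row 1 needs 270; the known cells sum to 236, so (1,2) = 34.
Column 3: 66 + 54 + 98 + 42 + ? = 270, so (2,3) = 10.
Column 5: 50 + 94 + 38 + 82 + ? = 270, so (5,5) = 6.
From main diagonal, 270 − (102 + 78 + 54 + 6) gives (4,4) = 30.
Anti-diagonal: 50 + 62 + 54 + 58 + ? = 270, so (4,2) = 46.
Row 2 needs 270; the known cells sum to 244, so (2,1) = 26.
Row 4 must total 270; the given cells sum to 256, so (4,1) = 14.
Using column 1: 102 + 26 + 14 + 58 + ? → (3,1) = 270 − 200 = 70.
The remaining cell in column 2 is (5,2) = 270 − 180 = 90.

90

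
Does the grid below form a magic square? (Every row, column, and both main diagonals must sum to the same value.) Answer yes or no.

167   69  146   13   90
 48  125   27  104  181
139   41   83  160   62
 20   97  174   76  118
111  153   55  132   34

Yes

Row 1: 167 + 69 + 146 + 13 + 90 = 485.
Row 2: 48 + 125 + 27 + 104 + 181 = 485.
Row 3: 139 + 41 + 83 + 160 + 62 = 485.
Row 4: 20 + 97 + 174 + 76 + 118 = 485.
Row 5: 111 + 153 + 55 + 132 + 34 = 485.
Column 1: 167 + 48 + 139 + 20 + 111 = 485.
Column 2: 69 + 125 + 41 + 97 + 153 = 485.
Column 3: 146 + 27 + 83 + 174 + 55 = 485.
Column 4: 13 + 104 + 160 + 76 + 132 = 485.
Column 5: 90 + 181 + 62 + 118 + 34 = 485.
Main diagonal: 167 + 125 + 83 + 76 + 34 = 485.
Anti-diagonal: 90 + 104 + 83 + 97 + 111 = 485.
All lines sum to 485.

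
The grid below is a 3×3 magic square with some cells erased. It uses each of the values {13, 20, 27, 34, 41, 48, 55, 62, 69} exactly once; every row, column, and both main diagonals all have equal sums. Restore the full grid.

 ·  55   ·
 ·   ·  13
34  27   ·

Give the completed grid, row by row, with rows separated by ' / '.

20 55 48 / 69 41 13 / 34 27 62

The 9 entries sum to 369, so each line sums to 369/3 = 123.
Row 3 needs 123; the known cells sum to 61, so (3,3) = 62.
Column 2 needs 123; the known cells sum to 82, so (2,2) = 41.
Column 3: 13 + 62 + ? = 123, so (1,3) = 48.
The remaining cell in main diagonal is (1,1) = 123 − 103 = 20.
From row 2, 123 − (41 + 13) gives (2,1) = 69.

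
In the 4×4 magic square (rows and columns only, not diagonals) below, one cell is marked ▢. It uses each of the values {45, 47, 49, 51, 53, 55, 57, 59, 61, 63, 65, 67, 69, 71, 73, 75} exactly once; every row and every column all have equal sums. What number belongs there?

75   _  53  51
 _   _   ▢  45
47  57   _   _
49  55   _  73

The 16 entries sum to 960, so each line sums to 960/4 = 240.
From row 1, 240 − (75 + 53 + 51) gives (1,2) = 61.
The remaining cell in row 4 is (4,3) = 240 − 177 = 63.
Column 1: 75 + 47 + 49 + ? = 240, so (2,1) = 69.
The remaining cell in column 2 is (2,2) = 240 − 173 = 67.
Column 4: 51 + 45 + 73 + ? = 240, so (3,4) = 71.
From row 2, 240 − (69 + 67 + 45) gives (2,3) = 59.

59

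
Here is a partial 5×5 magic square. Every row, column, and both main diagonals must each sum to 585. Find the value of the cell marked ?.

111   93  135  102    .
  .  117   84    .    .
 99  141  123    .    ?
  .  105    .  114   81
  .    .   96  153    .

The remaining cell in row 1 is (1,5) = 585 − 441 = 144.
The remaining cell in column 2 is (5,2) = 585 − 456 = 129.
The remaining cell in column 3 is (4,3) = 585 − 438 = 147.
The remaining cell in main diagonal is (5,5) = 585 − 465 = 120.
Using row 4: 105 + 147 + 114 + 81 + ? → (4,1) = 585 − 447 = 138.
Row 5: 129 + 96 + 153 + 120 + ? = 585, so (5,1) = 87.
Column 1 must total 585; the given cells sum to 435, so (2,1) = 150.
From anti-diagonal, 585 − (144 + 123 + 105 + 87) gives (2,4) = 126.
Using row 2: 150 + 117 + 84 + 126 + ? → (2,5) = 585 − 477 = 108.
Column 4: 102 + 126 + 114 + 153 + ? = 585, so (3,4) = 90.
Using column 5: 144 + 108 + 81 + 120 + ? → (3,5) = 585 − 453 = 132.

132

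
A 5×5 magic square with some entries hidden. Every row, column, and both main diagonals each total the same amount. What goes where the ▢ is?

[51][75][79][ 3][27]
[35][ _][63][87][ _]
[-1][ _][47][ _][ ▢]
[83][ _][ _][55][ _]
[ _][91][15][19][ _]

Row 1 is complete and sums to 235; that is the magic constant.
The remaining cell in column 1 is (5,1) = 235 − 168 = 67.
Column 3 must total 235; the given cells sum to 204, so (4,3) = 31.
Column 4: 3 + 87 + 55 + 19 + ? = 235, so (3,4) = 71.
Anti-diagonal must total 235; the given cells sum to 228, so (4,2) = 7.
Using row 4: 83 + 7 + 31 + 55 + ? → (4,5) = 235 − 176 = 59.
The remaining cell in row 5 is (5,5) = 235 − 192 = 43.
The remaining cell in main diagonal is (2,2) = 235 − 196 = 39.
Row 2 must total 235; the given cells sum to 224, so (2,5) = 11.
Column 2 must total 235; the given cells sum to 212, so (3,2) = 23.
The remaining cell in column 5 is (3,5) = 235 − 140 = 95.

95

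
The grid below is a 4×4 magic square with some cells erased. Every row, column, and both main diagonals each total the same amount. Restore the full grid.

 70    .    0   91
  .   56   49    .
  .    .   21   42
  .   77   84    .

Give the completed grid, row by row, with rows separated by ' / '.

70 -7 0 91 / 35 56 49 14 / 63 28 21 42 / -14 77 84 7

Column 3 is already complete: 0 + 49 + 21 + 84 = 154, so that is the magic constant.
Row 1 must total 154; the given cells sum to 161, so (1,2) = -7.
Column 2 must total 154; the given cells sum to 126, so (3,2) = 28.
From main diagonal, 154 − (70 + 56 + 21) gives (4,4) = 7.
The remaining cell in anti-diagonal is (4,1) = 154 − 168 = -14.
Row 3 needs 154; the known cells sum to 91, so (3,1) = 63.
Column 1 needs 154; the known cells sum to 119, so (2,1) = 35.
From column 4, 154 − (91 + 42 + 7) gives (2,4) = 14.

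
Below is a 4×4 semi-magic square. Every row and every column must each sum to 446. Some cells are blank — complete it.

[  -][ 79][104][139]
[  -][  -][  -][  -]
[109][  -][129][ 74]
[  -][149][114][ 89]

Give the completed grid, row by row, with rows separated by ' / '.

Row 1 needs 446; the known cells sum to 322, so (1,1) = 124.
Row 3: 109 + 129 + 74 + ? = 446, so (3,2) = 134.
Row 4 must total 446; the given cells sum to 352, so (4,1) = 94.
The remaining cell in column 1 is (2,1) = 446 − 327 = 119.
Column 2 needs 446; the known cells sum to 362, so (2,2) = 84.
Using column 3: 104 + 129 + 114 + ? → (2,3) = 446 − 347 = 99.
Using column 4: 139 + 74 + 89 + ? → (2,4) = 446 − 302 = 144.

124 79 104 139 / 119 84 99 144 / 109 134 129 74 / 94 149 114 89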